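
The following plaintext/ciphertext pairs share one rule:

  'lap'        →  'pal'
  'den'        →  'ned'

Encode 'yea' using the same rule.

aey

The word is simply reversed.
On yea: reverse → aey.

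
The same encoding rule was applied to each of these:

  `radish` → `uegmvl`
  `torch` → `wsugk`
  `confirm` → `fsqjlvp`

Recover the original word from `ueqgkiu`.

rancher

Shifts by position in radish: pos 0: r→u (+3), pos 1: a→e (+4), pos 2: d→g (+3), pos 3: i→m (+4) — repeating every 2. The shifts repeat in a cycle of length 2: positions 0,1,… shift by +3, +4, then the pattern repeats.
Undoing it on ueqgkiu: u−3=r, e−4=a, q−3=n, g−4=c, k−3=h, i−4=e, u−3=r.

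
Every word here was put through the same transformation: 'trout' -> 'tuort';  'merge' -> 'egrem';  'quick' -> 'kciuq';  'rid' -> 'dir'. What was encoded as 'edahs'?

The output letters match the input read backwards: trout reversed is tuort. It's just the letters in reverse order.
Undoing it on edahs: then reverse → shade.

shade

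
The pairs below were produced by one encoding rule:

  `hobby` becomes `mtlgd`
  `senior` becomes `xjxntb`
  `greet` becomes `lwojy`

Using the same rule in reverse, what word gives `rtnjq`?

model

Shifts by position in hobby: pos 0: h→m (+5), pos 1: o→t (+5), pos 2: b→l (+10), pos 3: b→g (+5), pos 4: y→d (+5) — repeating every 3. A repeating key of period 3 is used — shifts +5, +5, +10 over and over.
Reversing it on rtnjq: r−5=m, t−5=o, n−10=d, j−5=e, q−5=l.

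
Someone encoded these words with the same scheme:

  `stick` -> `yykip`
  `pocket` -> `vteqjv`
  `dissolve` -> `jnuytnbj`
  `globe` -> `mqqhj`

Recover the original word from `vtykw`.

Shifts by position in stick: pos 0: s→y (+6), pos 1: t→y (+5), pos 2: i→k (+2), pos 3: c→i (+6), pos 4: k→p (+5) — repeating every 3. A repeating key of period 3 is used — shifts +6, +5, +2 over and over.
Reversing it on vtykw: v−6=p, t−5=o, y−2=w, k−6=e, w−5=r.

power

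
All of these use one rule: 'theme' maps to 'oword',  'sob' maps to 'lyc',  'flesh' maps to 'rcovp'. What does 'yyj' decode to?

zoo

Read the word backwards and shift each letter +10.
Reversing it on yyj: shift back: y−10=o, y−10=o, j−10=z → ooz; then reverse → zoo.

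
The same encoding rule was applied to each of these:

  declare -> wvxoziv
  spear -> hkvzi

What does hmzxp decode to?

Each pair mirrors across the alphabet (d↔w, e↔v, c↔x): positions sum to 25. This is the alphabet-reversal cipher (Atbash): a becomes z, b becomes y, etc.
Undoing it on hmzxp: h↔s, m↔n, z↔a, x↔c, p↔k.

snack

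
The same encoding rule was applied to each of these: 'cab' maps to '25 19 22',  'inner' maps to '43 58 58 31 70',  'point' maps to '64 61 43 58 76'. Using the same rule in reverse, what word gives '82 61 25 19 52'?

c(#3)→25 and a(#1)→19: differences scale by 3, so n = 3·pos + 16. Each letter becomes 3×(its alphabet position, a=1..z=26) + 16.
Undoing it on 82 61 25 19 52: 82→(82−16)÷3=22=v, 61→(61−16)÷3=15=o, 25→(25−16)÷3=3=c, 19→(19−16)÷3=1=a, 52→(52−16)÷3=12=l.

vocal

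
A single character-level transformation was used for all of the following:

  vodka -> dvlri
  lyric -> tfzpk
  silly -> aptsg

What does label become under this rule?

thjlt

Shifts by position in vodka: pos 0: v→d (+8), pos 1: o→v (+7), pos 2: d→l (+8), pos 3: k→r (+7) — repeating every 2. The shifts repeat in a cycle of length 2: positions 0,1,… shift by +8, +7, then the pattern repeats.
On label: l+8=t, a+7=h, b+8=j, e+7=l, l+8=t.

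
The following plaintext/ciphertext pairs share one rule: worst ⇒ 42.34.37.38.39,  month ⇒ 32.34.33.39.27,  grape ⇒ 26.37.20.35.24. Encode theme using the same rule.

39.27.24.32.24

w is letter #23 and maps to 42: an offset of 19. Letters become their 1-based position plus 19 (so a→20, b→21, …).
Applying it to theme: t=20→39, h=8→27, e=5→24, m=13→32, e=5→24.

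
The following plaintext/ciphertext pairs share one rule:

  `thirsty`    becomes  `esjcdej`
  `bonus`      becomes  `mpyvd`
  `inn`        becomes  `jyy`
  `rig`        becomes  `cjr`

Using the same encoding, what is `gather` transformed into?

rbesfc

The shift depends on letter class: consonant t→e is +11, but vowel i→j is +1. The rule splits by letter class: vowels +1, consonants +11.
For gather: g(cons)+11=r, a(vowel)+1=b, t(cons)+11=e, h(cons)+11=s, e(vowel)+1=f, r(cons)+11=c.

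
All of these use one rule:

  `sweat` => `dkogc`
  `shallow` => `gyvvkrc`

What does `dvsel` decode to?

built

The output letters match the input read backwards, each shifted +10: sweat reversed is taews. Read the word backwards and shift each letter +10.
Undoing it on dvsel: shift back: d−10=t, v−10=l, s−10=i, e−10=u, l−10=b → tliub; then reverse → built.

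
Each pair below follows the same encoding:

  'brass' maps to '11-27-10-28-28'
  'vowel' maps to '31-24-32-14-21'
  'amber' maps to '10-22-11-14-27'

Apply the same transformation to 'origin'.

24-27-18-16-18-23

The number is (letter's place in the alphabet, a=1) + 9.
Applying it to origin: o=15→24, r=18→27, i=9→18, g=7→16, i=9→18, n=14→23.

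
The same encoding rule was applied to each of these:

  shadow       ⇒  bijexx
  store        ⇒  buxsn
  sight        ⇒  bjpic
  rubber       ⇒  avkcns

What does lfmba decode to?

cedar

The shifts repeat in a cycle of length 2: positions 0,1,… shift by +9, +1, then the pattern repeats.
Undoing it on lfmba: l−9=c, f−1=e, m−9=d, b−1=a, a−9=r.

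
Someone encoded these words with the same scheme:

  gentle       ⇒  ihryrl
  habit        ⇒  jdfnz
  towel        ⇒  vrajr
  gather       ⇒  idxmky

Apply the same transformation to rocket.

In gentle: g→i is +2, e→h is +3, n→r is +4, t→y is +5 — the shift increases by 1 each position. Letter i (0-indexed) is shifted by i+2, so successive shifts are 2, 3, 4, ….
On rocket: r+2=t, o+3=r, c+4=g, k+5=p, e+6=k, t+7=a.

trgpka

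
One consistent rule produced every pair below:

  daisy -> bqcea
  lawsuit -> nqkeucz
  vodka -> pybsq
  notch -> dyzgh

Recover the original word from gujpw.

d(3)→b(1) and a(0)→q(16) fit y≡21x+16 (mod 26); the inverse of 21 mod 26 is 5. This is an affine cipher: with a=0,…,z=25, each position x becomes (21x+16) mod 26.
Decoding gujpw: g(6)→5·(6−16)≡2=c; u(20)→5·(20−16)≡20=u; j(9)→5·(9−16)≡17=r; p(15)→5·(15−16)≡21=v; w(22)→5·(22−16)≡4=e (all mod 26).

curve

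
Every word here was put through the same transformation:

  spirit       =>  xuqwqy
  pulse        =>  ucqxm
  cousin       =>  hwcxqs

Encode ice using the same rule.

The shift depends on letter class: consonant s→x is +5, but vowel i→q is +8. The rule splits by letter class: vowels +8, consonants +5.
On ice: i(vowel)+8=q, c(cons)+5=h, e(vowel)+8=m.

qhm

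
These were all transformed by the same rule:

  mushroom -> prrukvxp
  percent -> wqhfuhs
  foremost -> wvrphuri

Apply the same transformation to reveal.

The output letters match the input read backwards, each shifted +3: mushroom reversed is moorhsum. The word is reversed, then every letter is shifted forward by 3.
On reveal: reverse → laever; then shift: l+3=o, a+3=d, e+3=h, v+3=y, e+3=h, r+3=u.

odhyhu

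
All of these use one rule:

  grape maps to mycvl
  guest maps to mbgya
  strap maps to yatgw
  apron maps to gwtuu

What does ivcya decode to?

coast

A repeating key of period 3 is used — shifts +6, +7, +2 over and over.
Undoing it on ivcya: i−6=c, v−7=o, c−2=a, y−6=s, a−7=t.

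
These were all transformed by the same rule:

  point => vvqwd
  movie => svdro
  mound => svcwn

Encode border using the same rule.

Each letter shifts forward by (position + 6), i.e. 6, 7, 8, … — the shift grows by one for each successive letter.
On border: b+6=h, o+7=v, r+8=z, d+9=m, e+10=o, r+11=c.

hvzmoc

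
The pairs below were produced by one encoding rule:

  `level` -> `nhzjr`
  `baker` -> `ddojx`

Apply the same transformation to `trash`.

vuexn

Each letter shifts forward by (position + 2), i.e. 2, 3, 4, … — the shift grows by one for each successive letter.
On trash: t+2=v, r+3=u, a+4=e, s+5=x, h+6=n.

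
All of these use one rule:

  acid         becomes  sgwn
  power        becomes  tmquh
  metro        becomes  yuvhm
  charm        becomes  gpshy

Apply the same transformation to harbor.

pshzmh

a(0)→s(18) and c(2)→g(6) fit y≡7x+18 (mod 26); the inverse of 7 mod 26 is 15. Each letter's alphabet position (a=0..z=25) is mapped through 7·x+18 mod 26 — an affine cipher.
Applying it to harbor: h(7)→7·7+18≡15=p; a(0)→7·0+18≡18=s; r(17)→7·17+18≡7=h; b(1)→7·1+18≡25=z; o(14)→7·14+18≡12=m; r(17)→7·17+18≡7=h (all mod 26).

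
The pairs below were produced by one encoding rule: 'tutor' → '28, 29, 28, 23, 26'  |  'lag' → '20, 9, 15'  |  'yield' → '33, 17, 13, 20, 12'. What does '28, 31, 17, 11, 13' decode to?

t is letter #20 and maps to 28: an offset of 8. The number is (letter's place in the alphabet, a=1) + 8.
Undoing it on 28, 31, 17, 11, 13: 28→(28−8)÷1=20=t, 31→(31−8)÷1=23=w, 17→(17−8)÷1=9=i, 11→(11−8)÷1=3=c, 13→(13−8)÷1=5=e.

twice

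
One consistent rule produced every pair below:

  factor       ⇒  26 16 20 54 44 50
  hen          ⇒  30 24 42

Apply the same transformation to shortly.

52 30 44 50 54 38 64

f(#6)→26 and a(#1)→16: differences scale by 2, so n = 2·pos + 14. The formula is n = 2×(alphabet index, a=1) + 14.
Applying it to shortly: s=19→52, h=8→30, o=15→44, r=18→50, t=20→54, l=12→38, y=25→64.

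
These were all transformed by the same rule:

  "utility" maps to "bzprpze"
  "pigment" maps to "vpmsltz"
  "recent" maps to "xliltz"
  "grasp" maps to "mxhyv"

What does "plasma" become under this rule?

vrhysh

The shift depends on letter class: consonant t→z is +6, but vowel u→b is +7. Two shifts are in play — +7 for a/e/i/o/u, +6 for every other letter.
Applying it to plasma: p(cons)+6=v, l(cons)+6=r, a(vowel)+7=h, s(cons)+6=y, m(cons)+6=s, a(vowel)+7=h.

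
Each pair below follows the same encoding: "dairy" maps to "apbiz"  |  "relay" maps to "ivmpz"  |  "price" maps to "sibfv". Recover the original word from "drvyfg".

sketch

d(3)→a(0) and a(0)→p(15) fit y≡21x+15 (mod 26); the inverse of 21 mod 26 is 5. This is an affine cipher: with a=0,…,z=25, each position x becomes (21x+15) mod 26.
Reversing it on drvyfg: d(3)→5·(3−15)≡18=s; r(17)→5·(17−15)≡10=k; v(21)→5·(21−15)≡4=e; y(24)→5·(24−15)≡19=t; f(5)→5·(5−15)≡2=c; g(6)→5·(6−15)≡7=h (all mod 26).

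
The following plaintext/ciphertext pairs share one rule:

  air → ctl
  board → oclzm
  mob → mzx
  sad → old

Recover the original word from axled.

The output letters match the input read backwards, each shifted +11: air reversed is ria. The word is reversed, then every letter is shifted forward by 11.
Undoing it on axled: shift back: a−11=p, x−11=m, l−11=a, e−11=t, d−11=s → pmats; then reverse → stamp.

stamp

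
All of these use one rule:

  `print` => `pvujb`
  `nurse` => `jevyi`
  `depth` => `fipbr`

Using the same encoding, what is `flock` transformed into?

ldmca

p(15)→p(15) and r(17)→v(21) fit y≡3x+22 (mod 26); the inverse of 3 mod 26 is 9. This is an affine cipher: with a=0,…,z=25, each position x becomes (3x+22) mod 26.
Applying it to flock: f(5)→3·5+22≡11=l; l(11)→3·11+22≡3=d; o(14)→3·14+22≡12=m; c(2)→3·2+22≡2=c; k(10)→3·10+22≡0=a (all mod 26).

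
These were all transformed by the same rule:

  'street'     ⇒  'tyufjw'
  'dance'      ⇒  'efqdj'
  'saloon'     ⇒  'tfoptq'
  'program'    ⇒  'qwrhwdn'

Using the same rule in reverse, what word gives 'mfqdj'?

Shifts by position in street: pos 0: s→t (+1), pos 1: t→y (+5), pos 2: r→u (+3), pos 3: e→f (+1), pos 4: e→j (+5), pos 5: t→w (+3) — repeating every 3. A repeating key of period 3 is used — shifts +1, +5, +3 over and over.
Decoding mfqdj: m−1=l, f−5=a, q−3=n, d−1=c, j−5=e.

lance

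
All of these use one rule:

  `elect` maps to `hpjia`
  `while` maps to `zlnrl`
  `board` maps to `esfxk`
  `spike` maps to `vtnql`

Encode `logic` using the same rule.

osloj

In elect: e→h is +3, l→p is +4, e→j is +5, c→i is +6 — the shift increases by 1 each position. Each letter shifts forward by (position + 3), i.e. 3, 4, 5, … — the shift grows by one for each successive letter.
For logic: l+3=o, o+4=s, g+5=l, i+6=o, c+7=j.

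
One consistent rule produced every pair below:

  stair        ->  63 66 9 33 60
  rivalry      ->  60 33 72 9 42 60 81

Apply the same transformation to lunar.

s(#19)→63 and t(#20)→66: differences scale by 3, so n = 3·pos + 6. The formula is n = 3×(alphabet index, a=1) + 6.
For lunar: l=12→42, u=21→69, n=14→48, a=1→9, r=18→60.

42 69 48 9 60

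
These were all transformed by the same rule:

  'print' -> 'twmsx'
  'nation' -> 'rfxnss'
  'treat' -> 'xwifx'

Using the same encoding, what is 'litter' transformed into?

The shifts repeat in a cycle of length 2: positions 0,1,… shift by +4, +5, then the pattern repeats.
On litter: l+4=p, i+5=n, t+4=x, t+5=y, e+4=i, r+5=w.

pnxyiw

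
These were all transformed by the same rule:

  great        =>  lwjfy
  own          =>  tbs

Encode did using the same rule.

ini

Compare letters: g→l is +5, r→w is +5, e→j is +5 — a constant shift. Every letter moves 5 places later in the alphabet, wrapping around z→a.
For did: d+5=i, i+5=n, d+5=i.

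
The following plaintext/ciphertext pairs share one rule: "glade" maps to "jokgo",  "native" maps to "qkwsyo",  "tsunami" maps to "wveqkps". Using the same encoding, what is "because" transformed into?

eofkevo

The shift depends on letter class: consonant g→j is +3, but vowel a→k is +10. Two shifts are in play — +10 for a/e/i/o/u, +3 for every other letter.
For because: b(cons)+3=e, e(vowel)+10=o, c(cons)+3=f, a(vowel)+10=k, u(vowel)+10=e, s(cons)+3=v, e(vowel)+10=o.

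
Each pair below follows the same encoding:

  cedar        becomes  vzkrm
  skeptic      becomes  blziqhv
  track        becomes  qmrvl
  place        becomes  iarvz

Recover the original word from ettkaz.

noodle

c(2)→v(21) and e(4)→z(25) fit y≡15x+17 (mod 26); the inverse of 15 mod 26 is 7. Treating letters as 0–25, the rule is x ↦ 15x + 17 (mod 26).
Decoding ettkaz: e(4)→7·(4−17)≡13=n; t(19)→7·(19−17)≡14=o; t(19)→7·(19−17)≡14=o; k(10)→7·(10−17)≡3=d; a(0)→7·(0−17)≡11=l; z(25)→7·(25−17)≡4=e (all mod 26).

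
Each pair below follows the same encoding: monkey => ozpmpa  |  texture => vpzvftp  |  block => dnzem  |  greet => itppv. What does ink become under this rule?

The shift depends on letter class: consonant m→o is +2, but vowel o→z is +11. Two shifts are in play — +11 for a/e/i/o/u, +2 for every other letter.
For ink: i(vowel)+11=t, n(cons)+2=p, k(cons)+2=m.

tpm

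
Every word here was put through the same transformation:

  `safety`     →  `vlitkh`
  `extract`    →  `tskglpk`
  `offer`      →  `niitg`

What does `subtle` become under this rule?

s(18)→v(21) and a(0)→l(11) fit y≡15x+11 (mod 26); the inverse of 15 mod 26 is 7. This is an affine cipher: with a=0,…,z=25, each position x becomes (15x+11) mod 26.
On subtle: s(18)→15·18+11≡21=v; u(20)→15·20+11≡25=z; b(1)→15·1+11≡0=a; t(19)→15·19+11≡10=k; l(11)→15·11+11≡20=u; e(4)→15·4+11≡19=t (all mod 26).

vzakut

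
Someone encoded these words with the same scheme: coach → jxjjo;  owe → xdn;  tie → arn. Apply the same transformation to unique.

durxdn

The shift depends on letter class: consonant c→j is +7, but vowel o→x is +9. Two shifts are in play — +9 for a/e/i/o/u, +7 for every other letter.
For unique: u(vowel)+9=d, n(cons)+7=u, i(vowel)+9=r, q(cons)+7=x, u(vowel)+9=d, e(vowel)+9=n.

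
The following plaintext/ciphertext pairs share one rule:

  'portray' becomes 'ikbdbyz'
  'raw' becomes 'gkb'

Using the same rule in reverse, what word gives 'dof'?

vet

Read the word backwards and shift each letter +10.
Decoding dof: shift back: d−10=t, o−10=e, f−10=v → tev; then reverse → vet.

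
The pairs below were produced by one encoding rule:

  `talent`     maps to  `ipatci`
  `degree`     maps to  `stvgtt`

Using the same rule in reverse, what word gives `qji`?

Compare letters: t→i is +15, a→p is +15, l→a is +15 — a constant shift. It's a constant shift of +15 (ROT15).
Undoing it on qji: q−15=b, j−15=u, i−15=t.

but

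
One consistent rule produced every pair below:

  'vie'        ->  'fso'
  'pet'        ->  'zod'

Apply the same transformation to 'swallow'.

cgkvvyg

Compare letters: v→f is +10, i→s is +10, e→o is +10 — a constant shift. Each letter is shifted forward by 10 in the alphabet (a Caesar shift of +10).
On swallow: s+10=c, w+10=g, a+10=k, l+10=v, l+10=v, o+10=y, w+10=g.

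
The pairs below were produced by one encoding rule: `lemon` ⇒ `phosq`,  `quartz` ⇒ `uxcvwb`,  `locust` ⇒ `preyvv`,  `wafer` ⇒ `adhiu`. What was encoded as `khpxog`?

gentle

A repeating key of period 3 is used — shifts +4, +3, +2 over and over.
Undoing it on khpxog: k−4=g, h−3=e, p−2=n, x−4=t, o−3=l, g−2=e.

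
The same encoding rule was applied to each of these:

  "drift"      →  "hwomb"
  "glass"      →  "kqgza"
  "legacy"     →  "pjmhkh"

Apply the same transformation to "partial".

tfxaqjv

In drift: d→h is +4, r→w is +5, i→o is +6, f→m is +7 — the shift increases by 1 each position. Letter i (0-indexed) is shifted by i+4, so successive shifts are 4, 5, 6, ….
On partial: p+4=t, a+5=f, r+6=x, t+7=a, i+8=q, a+9=j, l+10=v.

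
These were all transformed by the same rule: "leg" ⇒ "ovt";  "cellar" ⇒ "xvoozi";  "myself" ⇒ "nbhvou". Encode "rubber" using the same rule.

Letters are reflected about the middle of the alphabet (position → 25−position): Atbash.
On rubber: r↔i, u↔f, b↔y, b↔y, e↔v, r↔i.

ifyyvi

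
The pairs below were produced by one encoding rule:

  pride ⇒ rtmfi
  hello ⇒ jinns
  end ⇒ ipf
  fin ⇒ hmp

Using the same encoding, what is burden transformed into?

dytfip

The shift depends on letter class: consonant p→r is +2, but vowel i→m is +4. Two shifts are in play — +4 for a/e/i/o/u, +2 for every other letter.
Applying it to burden: b(cons)+2=d, u(vowel)+4=y, r(cons)+2=t, d(cons)+2=f, e(vowel)+4=i, n(cons)+2=p.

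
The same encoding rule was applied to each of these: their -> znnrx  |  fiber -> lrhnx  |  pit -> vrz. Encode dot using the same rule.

jxz

The shift depends on letter class: consonant t→z is +6, but vowel e→n is +9. Vowels shift forward by 9 and consonants shift forward by 6.
For dot: d(cons)+6=j, o(vowel)+9=x, t(cons)+6=z.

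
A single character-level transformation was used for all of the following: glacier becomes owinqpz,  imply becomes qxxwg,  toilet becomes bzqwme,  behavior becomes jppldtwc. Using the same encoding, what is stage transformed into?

aeirm

Shifts by position in glacier: pos 0: g→o (+8), pos 1: l→w (+11), pos 2: a→i (+8), pos 3: c→n (+11) — repeating every 2. It's a Vigenère-style cipher with numeric key [8,11]: position i shifts by key[i mod 2].
For stage: s+8=a, t+11=e, a+8=i, g+11=r, e+8=m.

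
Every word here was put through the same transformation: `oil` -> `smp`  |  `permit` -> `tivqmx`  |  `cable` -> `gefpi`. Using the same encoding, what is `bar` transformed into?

Compare letters: o→s is +4, i→m is +4, l→p is +4 — a constant shift. Each letter is shifted forward by 4 in the alphabet (a Caesar shift of +4).
On bar: b+4=f, a+4=e, r+4=v.

fev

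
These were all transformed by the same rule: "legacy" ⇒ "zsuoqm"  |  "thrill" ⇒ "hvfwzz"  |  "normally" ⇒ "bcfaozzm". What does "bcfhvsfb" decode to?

Compare letters: l→z is +14, e→s is +14, g→u is +14 — a constant shift. Each letter is shifted forward by 14 in the alphabet (a Caesar shift of +14).
Reversing it on bcfhvsfb: b−14=n, c−14=o, f−14=r, h−14=t, v−14=h, s−14=e, f−14=r, b−14=n.

northern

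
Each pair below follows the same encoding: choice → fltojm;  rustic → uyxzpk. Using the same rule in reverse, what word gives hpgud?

elbow

Each letter shifts forward by (position + 3), i.e. 3, 4, 5, … — the shift grows by one for each successive letter.
Undoing it on hpgud: h−3=e, p−4=l, g−5=b, u−6=o, d−7=w.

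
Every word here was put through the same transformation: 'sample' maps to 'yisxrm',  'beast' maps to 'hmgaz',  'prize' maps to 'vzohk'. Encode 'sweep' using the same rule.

It's a Vigenère-style cipher with numeric key [6,8]: position i shifts by key[i mod 2].
Applying it to sweep: s+6=y, w+8=e, e+6=k, e+8=m, p+6=v.

yekmv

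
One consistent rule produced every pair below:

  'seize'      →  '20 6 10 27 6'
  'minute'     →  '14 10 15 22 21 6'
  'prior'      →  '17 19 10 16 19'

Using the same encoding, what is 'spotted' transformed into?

20 17 16 21 21 6 5

s is letter #19 and maps to 20: an offset of 1. Letters become their 1-based position plus 1 (so a→2, b→3, …).
Applying it to spotted: s=19→20, p=16→17, o=15→16, t=20→21, t=20→21, e=5→6, d=4→5.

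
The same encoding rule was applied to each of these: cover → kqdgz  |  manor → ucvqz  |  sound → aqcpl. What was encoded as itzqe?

arrow

The shifts repeat in a cycle of length 2: positions 0,1,… shift by +8, +2, then the pattern repeats.
Undoing it on itzqe: i−8=a, t−2=r, z−8=r, q−2=o, e−8=w.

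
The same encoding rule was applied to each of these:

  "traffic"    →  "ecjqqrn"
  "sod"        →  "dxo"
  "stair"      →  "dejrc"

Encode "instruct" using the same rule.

Two shifts are in play — +9 for a/e/i/o/u, +11 for every other letter.
Applying it to instruct: i(vowel)+9=r, n(cons)+11=y, s(cons)+11=d, t(cons)+11=e, r(cons)+11=c, u(vowel)+9=d, c(cons)+11=n, t(cons)+11=e.

rydecdne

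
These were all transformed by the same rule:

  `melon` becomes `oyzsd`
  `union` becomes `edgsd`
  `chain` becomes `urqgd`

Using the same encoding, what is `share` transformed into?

arqly

Each letter's alphabet position (a=0..z=25) is mapped through 15·x+16 mod 26 — an affine cipher.
On share: s(18)→15·18+16≡0=a; h(7)→15·7+16≡17=r; a(0)→15·0+16≡16=q; r(17)→15·17+16≡11=l; e(4)→15·4+16≡24=y (all mod 26).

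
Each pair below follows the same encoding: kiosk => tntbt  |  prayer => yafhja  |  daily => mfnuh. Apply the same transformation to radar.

afmfa

The shift depends on letter class: consonant k→t is +9, but vowel i→n is +5. Vowels shift forward by 5 and consonants shift forward by 9.
For radar: r(cons)+9=a, a(vowel)+5=f, d(cons)+9=m, a(vowel)+5=f, r(cons)+9=a.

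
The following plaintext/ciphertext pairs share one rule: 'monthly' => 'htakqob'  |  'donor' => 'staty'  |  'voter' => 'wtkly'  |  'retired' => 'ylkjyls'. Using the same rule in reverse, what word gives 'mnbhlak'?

payment

m(12)→h(7) and o(14)→t(19) fit y≡19x+13 (mod 26); the inverse of 19 mod 26 is 11. Each letter's alphabet position (a=0..z=25) is mapped through 19·x+13 mod 26 — an affine cipher.
Undoing it on mnbhlak: m(12)→11·(12−13)≡15=p; n(13)→11·(13−13)≡0=a; b(1)→11·(1−13)≡24=y; h(7)→11·(7−13)≡12=m; l(11)→11·(11−13)≡4=e; a(0)→11·(0−13)≡13=n; k(10)→11·(10−13)≡19=t (all mod 26).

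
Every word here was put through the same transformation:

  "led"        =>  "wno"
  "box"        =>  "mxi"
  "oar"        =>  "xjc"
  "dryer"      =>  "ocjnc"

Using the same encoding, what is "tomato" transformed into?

exxjex

The shift depends on letter class: consonant l→w is +11, but vowel e→n is +9. The rule splits by letter class: vowels +9, consonants +11.
For tomato: t(cons)+11=e, o(vowel)+9=x, m(cons)+11=x, a(vowel)+9=j, t(cons)+11=e, o(vowel)+9=x.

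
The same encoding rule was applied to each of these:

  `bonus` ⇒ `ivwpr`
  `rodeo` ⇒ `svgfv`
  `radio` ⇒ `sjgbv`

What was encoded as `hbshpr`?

circus

b(1)→i(8) and o(14)→v(21) fit y≡25x+9 (mod 26); the inverse of 25 mod 26 is 25. Treating letters as 0–25, the rule is x ↦ 25x + 9 (mod 26).
Reversing it on hbshpr: h(7)→25·(7−9)≡2=c; b(1)→25·(1−9)≡8=i; s(18)→25·(18−9)≡17=r; h(7)→25·(7−9)≡2=c; p(15)→25·(15−9)≡20=u; r(17)→25·(17−9)≡18=s (all mod 26).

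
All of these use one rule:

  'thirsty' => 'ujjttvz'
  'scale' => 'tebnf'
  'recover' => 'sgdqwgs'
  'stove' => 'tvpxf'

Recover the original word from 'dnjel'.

It's a Vigenère-style cipher with numeric key [1,2]: position i shifts by key[i mod 2].
Undoing it on dnjel: d−1=c, n−2=l, j−1=i, e−2=c, l−1=k.

click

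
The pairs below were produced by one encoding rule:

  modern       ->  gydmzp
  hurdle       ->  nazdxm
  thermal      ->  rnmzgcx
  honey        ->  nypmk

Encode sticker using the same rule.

irwuomz

Treating letters as 0–25, the rule is x ↦ 9x + 2 (mod 26).
Applying it to sticker: s(18)→9·18+2≡8=i; t(19)→9·19+2≡17=r; i(8)→9·8+2≡22=w; c(2)→9·2+2≡20=u; k(10)→9·10+2≡14=o; e(4)→9·4+2≡12=m; r(17)→9·17+2≡25=z (all mod 26).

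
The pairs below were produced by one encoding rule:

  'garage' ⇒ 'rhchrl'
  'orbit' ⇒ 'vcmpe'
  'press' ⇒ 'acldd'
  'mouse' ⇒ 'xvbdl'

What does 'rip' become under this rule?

cpa

The shift depends on letter class: consonant g→r is +11, but vowel a→h is +7. Vowels shift forward by 7 and consonants shift forward by 11.
For rip: r(cons)+11=c, i(vowel)+7=p, p(cons)+11=a.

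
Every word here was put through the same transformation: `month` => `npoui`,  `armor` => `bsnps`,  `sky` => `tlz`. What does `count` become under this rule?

dpvou

Compare letters: m→n is +1, o→p is +1, n→o is +1 — a constant shift. It's a constant shift of +1 (ROT1).
On count: c+1=d, o+1=p, u+1=v, n+1=o, t+1=u.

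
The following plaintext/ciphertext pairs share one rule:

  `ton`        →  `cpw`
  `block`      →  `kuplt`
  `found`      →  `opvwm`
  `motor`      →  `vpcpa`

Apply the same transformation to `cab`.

The shift depends on letter class: consonant t→c is +9, but vowel o→p is +1. Two shifts are in play — +1 for a/e/i/o/u, +9 for every other letter.
For cab: c(cons)+9=l, a(vowel)+1=b, b(cons)+9=k.

lbk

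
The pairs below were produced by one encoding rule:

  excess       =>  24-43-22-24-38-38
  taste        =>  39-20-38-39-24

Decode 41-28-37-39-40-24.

e is letter #5 and maps to 24: an offset of 19. Letters become their 1-based position plus 19 (so a→20, b→21, …).
Decoding 41-28-37-39-40-24: 41→(41−19)÷1=22=v, 28→(28−19)÷1=9=i, 37→(37−19)÷1=18=r, 39→(39−19)÷1=20=t, 40→(40−19)÷1=21=u, 24→(24−19)÷1=5=e.

virtue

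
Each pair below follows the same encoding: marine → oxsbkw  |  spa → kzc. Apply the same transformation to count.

Two steps: reverse the string, then apply a Caesar shift of +10.
For count: reverse → tnuoc; then shift: t+10=d, n+10=x, u+10=e, o+10=y, c+10=m.

dxeym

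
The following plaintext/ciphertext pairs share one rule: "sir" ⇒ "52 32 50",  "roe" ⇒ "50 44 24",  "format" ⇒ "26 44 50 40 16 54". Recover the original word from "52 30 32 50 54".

shirt

s(#19)→52 and i(#9)→32: differences scale by 2, so n = 2·pos + 14. With a=1..z=26, the number is 2·pos + 14.
Decoding 52 30 32 50 54: 52→(52−14)÷2=19=s, 30→(30−14)÷2=8=h, 32→(32−14)÷2=9=i, 50→(50−14)÷2=18=r, 54→(54−14)÷2=20=t.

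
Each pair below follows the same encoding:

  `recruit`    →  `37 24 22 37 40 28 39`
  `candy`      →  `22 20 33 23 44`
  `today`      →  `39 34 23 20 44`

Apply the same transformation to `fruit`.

25 37 40 28 39

r is letter #18 and maps to 37: an offset of 19. Each letter is replaced by its alphabet position (a=1..z=26) + 19.
For fruit: f=6→25, r=18→37, u=21→40, i=9→28, t=20→39.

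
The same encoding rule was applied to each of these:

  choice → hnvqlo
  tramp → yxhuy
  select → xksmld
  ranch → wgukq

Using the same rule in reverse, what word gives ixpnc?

In choice: c→h is +5, h→n is +6, o→v is +7, i→q is +8 — the shift increases by 1 each position. Each letter shifts forward by (position + 5), i.e. 5, 6, 7, … — the shift grows by one for each successive letter.
Undoing it on ixpnc: i−5=d, x−6=r, p−7=i, n−8=f, c−9=t.

drift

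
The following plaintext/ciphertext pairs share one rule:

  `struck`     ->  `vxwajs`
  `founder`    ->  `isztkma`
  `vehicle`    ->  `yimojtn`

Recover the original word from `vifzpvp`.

seating

In struck: s→v is +3, t→x is +4, r→w is +5, u→a is +6 — the shift increases by 1 each position. Each letter shifts forward by (position + 3), i.e. 3, 4, 5, … — the shift grows by one for each successive letter.
Decoding vifzpvp: v−3=s, i−4=e, f−5=a, z−6=t, p−7=i, v−8=n, p−9=g.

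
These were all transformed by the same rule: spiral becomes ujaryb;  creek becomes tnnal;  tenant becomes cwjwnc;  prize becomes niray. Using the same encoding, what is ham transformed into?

vjq

The word is reversed, then every letter is shifted forward by 9.
On ham: reverse → mah; then shift: m+9=v, a+9=j, h+9=q.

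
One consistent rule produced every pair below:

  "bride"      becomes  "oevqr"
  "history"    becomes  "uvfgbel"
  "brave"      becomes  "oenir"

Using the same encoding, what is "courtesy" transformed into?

pbhegrfl

Compare letters: b→o is +13, r→e is +13, i→v is +13 — a constant shift. Each letter is shifted forward by 13 in the alphabet (a Caesar shift of +13).
On courtesy: c+13=p, o+13=b, u+13=h, r+13=e, t+13=g, e+13=r, s+13=f, y+13=l.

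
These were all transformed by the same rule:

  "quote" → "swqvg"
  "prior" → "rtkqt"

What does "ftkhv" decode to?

This is a Caesar cipher with shift 2.
Reversing it on ftkhv: f−2=d, t−2=r, k−2=i, h−2=f, v−2=t.

drift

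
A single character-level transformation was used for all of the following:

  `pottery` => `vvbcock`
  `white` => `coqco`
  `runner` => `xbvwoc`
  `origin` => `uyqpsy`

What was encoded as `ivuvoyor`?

In pottery: p→v is +6, o→v is +7, t→b is +8, t→c is +9 — the shift increases by 1 each position. Each letter shifts forward by (position + 6), i.e. 6, 7, 8, … — the shift grows by one for each successive letter.
Decoding ivuvoyor: i−6=c, v−7=o, u−8=m, v−9=m, o−10=e, y−11=n, o−12=c, r−13=e.

commence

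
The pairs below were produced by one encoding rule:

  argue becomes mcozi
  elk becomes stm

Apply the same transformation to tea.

The output letters match the input read backwards, each shifted +8: argue reversed is eugra. Two steps: reverse the string, then apply a Caesar shift of +8.
On tea: reverse → aet; then shift: a+8=i, e+8=m, t+8=b.

imb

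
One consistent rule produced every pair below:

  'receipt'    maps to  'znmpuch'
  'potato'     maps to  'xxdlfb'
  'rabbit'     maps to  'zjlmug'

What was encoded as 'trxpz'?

linen

In receipt: r→z is +8, e→n is +9, c→m is +10, e→p is +11 — the shift increases by 1 each position. Each letter shifts forward by (position + 8), i.e. 8, 9, 10, … — the shift grows by one for each successive letter.
Reversing it on trxpz: t−8=l, r−9=i, x−10=n, p−11=e, z−12=n.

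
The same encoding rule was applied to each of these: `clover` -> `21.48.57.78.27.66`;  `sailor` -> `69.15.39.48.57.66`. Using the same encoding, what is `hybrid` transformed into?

Each letter becomes 3×(its alphabet position, a=1..z=26) + 12.
Applying it to hybrid: h=8→36, y=25→87, b=2→18, r=18→66, i=9→39, d=4→24.

36.87.18.66.39.24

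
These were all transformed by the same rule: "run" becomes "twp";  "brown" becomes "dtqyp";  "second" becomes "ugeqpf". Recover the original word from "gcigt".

Compare letters: r→t is +2, u→w is +2, n→p is +2 — a constant shift. Every letter moves 2 places later in the alphabet, wrapping around z→a.
Undoing it on gcigt: g−2=e, c−2=a, i−2=g, g−2=e, t−2=r.

eager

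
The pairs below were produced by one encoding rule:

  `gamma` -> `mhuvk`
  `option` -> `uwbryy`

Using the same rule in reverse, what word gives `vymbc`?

Each letter shifts forward by (position + 6), i.e. 6, 7, 8, … — the shift grows by one for each successive letter.
Reversing it on vymbc: v−6=p, y−7=r, m−8=e, b−9=s, c−10=s.

press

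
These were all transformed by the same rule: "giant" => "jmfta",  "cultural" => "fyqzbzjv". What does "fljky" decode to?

In giant: g→j is +3, i→m is +4, a→f is +5, n→t is +6 — the shift increases by 1 each position. Each letter shifts forward by (position + 3), i.e. 3, 4, 5, … — the shift grows by one for each successive letter.
Decoding fljky: f−3=c, l−4=h, j−5=e, k−6=e, y−7=r.

cheer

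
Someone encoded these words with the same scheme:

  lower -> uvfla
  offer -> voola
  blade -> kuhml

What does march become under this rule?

Two shifts are in play — +7 for a/e/i/o/u, +9 for every other letter.
For march: m(cons)+9=v, a(vowel)+7=h, r(cons)+9=a, c(cons)+9=l, h(cons)+9=q.

vhalq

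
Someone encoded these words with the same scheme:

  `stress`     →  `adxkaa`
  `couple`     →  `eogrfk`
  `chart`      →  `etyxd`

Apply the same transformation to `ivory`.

wjoxs

s(18)→a(0) and t(19)→d(3) fit y≡3x+24 (mod 26); the inverse of 3 mod 26 is 9. This is an affine cipher: with a=0,…,z=25, each position x becomes (3x+24) mod 26.
Applying it to ivory: i(8)→3·8+24≡22=w; v(21)→3·21+24≡9=j; o(14)→3·14+24≡14=o; r(17)→3·17+24≡23=x; y(24)→3·24+24≡18=s (all mod 26).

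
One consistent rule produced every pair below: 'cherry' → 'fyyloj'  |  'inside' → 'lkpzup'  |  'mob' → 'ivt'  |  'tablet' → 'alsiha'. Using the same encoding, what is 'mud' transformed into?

kbt

The output letters match the input read backwards, each shifted +7: cherry reversed is yrrehc. Read the word backwards and shift each letter +7.
For mud: reverse → dum; then shift: d+7=k, u+7=b, m+7=t.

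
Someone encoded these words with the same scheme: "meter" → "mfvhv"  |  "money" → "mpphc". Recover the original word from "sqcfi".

space

In meter: m→m is +0, e→f is +1, t→v is +2, e→h is +3 — the shift increases by 1 each position. The shift increases by 1 at each position, starting from +0: 0, 1, 2, ….
Reversing it on sqcfi: s−0=s, q−1=p, c−2=a, f−3=c, i−4=e.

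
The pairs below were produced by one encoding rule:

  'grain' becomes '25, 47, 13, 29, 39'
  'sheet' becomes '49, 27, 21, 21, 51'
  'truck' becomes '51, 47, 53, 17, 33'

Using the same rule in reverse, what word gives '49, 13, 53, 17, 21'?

g(#7)→25 and r(#18)→47: differences scale by 2, so n = 2·pos + 11. The formula is n = 2×(alphabet index, a=1) + 11.
Decoding 49, 13, 53, 17, 21: 49→(49−11)÷2=19=s, 13→(13−11)÷2=1=a, 53→(53−11)÷2=21=u, 17→(17−11)÷2=3=c, 21→(21−11)÷2=5=e.

sauce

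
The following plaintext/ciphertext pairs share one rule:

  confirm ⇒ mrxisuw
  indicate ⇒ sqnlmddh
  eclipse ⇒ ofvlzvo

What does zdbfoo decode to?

parcel

Shifts by position in confirm: pos 0: c→m (+10), pos 1: o→r (+3), pos 2: n→x (+10), pos 3: f→i (+3) — repeating every 2. A repeating key of period 2 is used — shifts +10, +3 over and over.
Reversing it on zdbfoo: z−10=p, d−3=a, b−10=r, f−3=c, o−10=e, o−3=l.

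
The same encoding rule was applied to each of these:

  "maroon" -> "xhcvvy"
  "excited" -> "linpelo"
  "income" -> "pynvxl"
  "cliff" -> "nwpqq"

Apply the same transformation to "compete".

The shift depends on letter class: consonant m→x is +11, but vowel a→h is +7. The rule splits by letter class: vowels +7, consonants +11.
For compete: c(cons)+11=n, o(vowel)+7=v, m(cons)+11=x, p(cons)+11=a, e(vowel)+7=l, t(cons)+11=e, e(vowel)+7=l.

nvxalel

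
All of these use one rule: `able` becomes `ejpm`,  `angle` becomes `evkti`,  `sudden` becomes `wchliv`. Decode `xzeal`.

trash

Shifts by position in able: pos 0: a→e (+4), pos 1: b→j (+8), pos 2: l→p (+4), pos 3: e→m (+8) — repeating every 2. It's a Vigenère-style cipher with numeric key [4,8]: position i shifts by key[i mod 2].
Reversing it on xzeal: x−4=t, z−8=r, e−4=a, a−8=s, l−4=h.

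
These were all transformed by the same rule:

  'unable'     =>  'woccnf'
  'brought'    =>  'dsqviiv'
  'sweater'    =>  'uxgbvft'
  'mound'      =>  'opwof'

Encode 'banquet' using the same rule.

It's a Vigenère-style cipher with numeric key [2,1]: position i shifts by key[i mod 2].
For banquet: b+2=d, a+1=b, n+2=p, q+1=r, u+2=w, e+1=f, t+2=v.

dbprwfv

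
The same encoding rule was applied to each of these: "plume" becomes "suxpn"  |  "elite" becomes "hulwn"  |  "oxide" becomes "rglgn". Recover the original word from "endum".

beard

Shifts by position in plume: pos 0: p→s (+3), pos 1: l→u (+9), pos 2: u→x (+3), pos 3: m→p (+3), pos 4: e→n (+9) — repeating every 3. It's a Vigenère-style cipher with numeric key [3,9,3]: position i shifts by key[i mod 3].
Reversing it on endum: e−3=b, n−9=e, d−3=a, u−3=r, m−9=d.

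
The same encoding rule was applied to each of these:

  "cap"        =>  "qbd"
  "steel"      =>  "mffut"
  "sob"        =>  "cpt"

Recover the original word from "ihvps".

The output letters match the input read backwards, each shifted +1: cap reversed is pac. Read the word backwards and shift each letter +1.
Decoding ihvps: shift back: i−1=h, h−1=g, v−1=u, p−1=o, s−1=r → hguor; then reverse → rough.

rough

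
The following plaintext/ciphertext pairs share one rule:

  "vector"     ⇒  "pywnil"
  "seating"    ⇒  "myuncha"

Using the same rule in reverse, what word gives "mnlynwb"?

Compare letters: v→p is +20, e→y is +20, c→w is +20 — a constant shift. It's a constant shift of +20 (ROT20).
Undoing it on mnlynwb: m−20=s, n−20=t, l−20=r, y−20=e, n−20=t, w−20=c, b−20=h.

stretch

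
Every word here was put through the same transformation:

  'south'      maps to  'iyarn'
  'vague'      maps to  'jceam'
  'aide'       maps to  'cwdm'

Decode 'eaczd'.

s(18)→i(8) and o(14)→y(24) fit y≡9x+2 (mod 26); the inverse of 9 mod 26 is 3. Each letter's alphabet position (a=0..z=25) is mapped through 9·x+2 mod 26 — an affine cipher.
Decoding eaczd: e(4)→3·(4−2)≡6=g; a(0)→3·(0−2)≡20=u; c(2)→3·(2−2)≡0=a; z(25)→3·(25−2)≡17=r; d(3)→3·(3−2)≡3=d (all mod 26).

guard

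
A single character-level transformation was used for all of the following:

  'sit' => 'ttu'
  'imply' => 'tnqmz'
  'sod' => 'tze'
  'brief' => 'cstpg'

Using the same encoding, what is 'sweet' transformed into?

The shift depends on letter class: consonant s→t is +1, but vowel i→t is +11. Two shifts are in play — +11 for a/e/i/o/u, +1 for every other letter.
On sweet: s(cons)+1=t, w(cons)+1=x, e(vowel)+11=p, e(vowel)+11=p, t(cons)+1=u.

txppu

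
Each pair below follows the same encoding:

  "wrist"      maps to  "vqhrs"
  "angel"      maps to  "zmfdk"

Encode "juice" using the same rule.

Compare letters: w→v is +25, r→q is +25, i→h is +25 — a constant shift. Each letter is shifted forward by 25 in the alphabet (a Caesar shift of +25).
On juice: j+25=i, u+25=t, i+25=h, c+25=b, e+25=d.

ithbd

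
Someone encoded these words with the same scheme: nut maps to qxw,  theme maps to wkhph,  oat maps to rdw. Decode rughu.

It's a constant shift of +3 (ROT3).
Decoding rughu: r−3=o, u−3=r, g−3=d, h−3=e, u−3=r.

order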